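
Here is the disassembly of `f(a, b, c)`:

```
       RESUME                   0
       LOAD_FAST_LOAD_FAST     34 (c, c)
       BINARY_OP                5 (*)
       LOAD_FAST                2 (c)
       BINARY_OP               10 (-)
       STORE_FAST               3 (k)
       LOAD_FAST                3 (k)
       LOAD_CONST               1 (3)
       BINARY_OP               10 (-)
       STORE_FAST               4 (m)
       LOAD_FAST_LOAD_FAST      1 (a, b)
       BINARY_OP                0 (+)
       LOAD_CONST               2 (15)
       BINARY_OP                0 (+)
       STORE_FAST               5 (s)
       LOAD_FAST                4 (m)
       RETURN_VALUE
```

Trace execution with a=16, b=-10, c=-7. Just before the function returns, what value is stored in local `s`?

21

LOAD_FAST_LOAD_FAST c,c → push -7,-7. Stack: [-7, -7]
BINARY_OP * → -7 * -7 = 49. Stack: [49]
LOAD_FAST c → push -7. Stack: [49, -7]
BINARY_OP - → 49 - -7 = 56. Stack: [56]
STORE_FAST k → k=56. Stack: []
LOAD_FAST k → push 56. Stack: [56]
LOAD_CONST → push 3. Stack: [56, 3]
BINARY_OP - → 56 - 3 = 53. Stack: [53]
STORE_FAST m → m=53. Stack: []
LOAD_FAST_LOAD_FAST a,b → push 16,-10. Stack: [16, -10]
BINARY_OP + → 16 + -10 = 6. Stack: [6]
LOAD_CONST → push 15. Stack: [6, 15]
BINARY_OP + → 6 + 15 = 21. Stack: [21]
STORE_FAST s → s=21. Stack: []
LOAD_FAST m → push 53. Stack: [53]
RETURN_VALUE → return 53.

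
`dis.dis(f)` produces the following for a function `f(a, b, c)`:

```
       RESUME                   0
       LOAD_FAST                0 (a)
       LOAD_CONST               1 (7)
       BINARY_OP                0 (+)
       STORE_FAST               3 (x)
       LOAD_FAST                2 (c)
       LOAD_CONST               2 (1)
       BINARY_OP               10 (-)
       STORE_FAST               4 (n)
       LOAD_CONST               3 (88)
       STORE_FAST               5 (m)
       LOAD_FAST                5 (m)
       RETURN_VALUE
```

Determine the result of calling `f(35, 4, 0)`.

LOAD_FAST a → push 35. Stack: [35]
LOAD_CONST → push 7. Stack: [35, 7]
BINARY_OP + → 35 + 7 = 42. Stack: [42]
STORE_FAST x → x=42. Stack: []
LOAD_FAST c → push 0. Stack: [0]
LOAD_CONST → push 1. Stack: [0, 1]
BINARY_OP - → 0 - 1 = -1. Stack: [-1]
STORE_FAST n → n=-1. Stack: []
LOAD_CONST → push 88. Stack: [88]
STORE_FAST m → m=88. Stack: []
LOAD_FAST m → push 88. Stack: [88]
RETURN_VALUE → return 88.

88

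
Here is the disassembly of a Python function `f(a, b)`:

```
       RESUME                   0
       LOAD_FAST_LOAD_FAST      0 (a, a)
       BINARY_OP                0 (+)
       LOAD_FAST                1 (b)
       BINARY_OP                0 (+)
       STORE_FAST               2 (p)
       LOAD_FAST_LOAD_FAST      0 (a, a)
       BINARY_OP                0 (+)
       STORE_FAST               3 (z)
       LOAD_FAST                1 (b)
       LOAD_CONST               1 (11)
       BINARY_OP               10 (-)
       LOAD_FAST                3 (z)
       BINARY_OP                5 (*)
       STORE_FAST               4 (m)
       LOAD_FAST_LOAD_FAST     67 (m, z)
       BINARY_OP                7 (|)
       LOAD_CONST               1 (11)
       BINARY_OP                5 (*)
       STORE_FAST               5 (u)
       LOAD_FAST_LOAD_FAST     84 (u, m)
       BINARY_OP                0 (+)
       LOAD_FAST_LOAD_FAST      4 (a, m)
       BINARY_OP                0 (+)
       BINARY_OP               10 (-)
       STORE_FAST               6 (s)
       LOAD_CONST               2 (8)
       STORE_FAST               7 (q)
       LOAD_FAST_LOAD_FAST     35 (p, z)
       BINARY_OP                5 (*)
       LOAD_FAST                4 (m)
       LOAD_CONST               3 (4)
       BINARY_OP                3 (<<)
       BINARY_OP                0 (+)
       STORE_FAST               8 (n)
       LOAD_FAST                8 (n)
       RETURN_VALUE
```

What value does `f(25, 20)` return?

LOAD_FAST_LOAD_FAST a,a → push 25,25. Stack: [25, 25]
BINARY_OP + → 25 + 25 = 50. Stack: [50]
LOAD_FAST b → push 20. Stack: [50, 20]
BINARY_OP + → 50 + 20 = 70. Stack: [70]
STORE_FAST p → p=70. Stack: []
LOAD_FAST_LOAD_FAST a,a → push 25,25. Stack: [25, 25]
BINARY_OP + → 25 + 25 = 50. Stack: [50]
STORE_FAST z → z=50. Stack: []
LOAD_FAST b → push 20. Stack: [20]
LOAD_CONST → push 11. Stack: [20, 11]
BINARY_OP - → 20 - 11 = 9. Stack: [9]
LOAD_FAST z → push 50. Stack: [9, 50]
BINARY_OP * → 9 * 50 = 450. Stack: [450]
STORE_FAST m → m=450. Stack: []
LOAD_FAST_LOAD_FAST m,z → push 450,50. Stack: [450, 50]
BINARY_OP | → 450 | 50 = 498. Stack: [498]
LOAD_CONST → push 11. Stack: [498, 11]
BINARY_OP * → 498 * 11 = 5478. Stack: [5478]
STORE_FAST u → u=5478. Stack: []
LOAD_FAST_LOAD_FAST u,m → push 5478,450. Stack: [5478, 450]
BINARY_OP + → 5478 + 450 = 5928. Stack: [5928]
LOAD_FAST_LOAD_FAST a,m → push 25,450. Stack: [5928, 25, 450]
BINARY_OP + → 25 + 450 = 475. Stack: [5928, 475]
BINARY_OP - → 5928 - 475 = 5453. Stack: [5453]
STORE_FAST s → s=5453. Stack: []
LOAD_CONST → push 8. Stack: [8]
STORE_FAST q → q=8. Stack: []
LOAD_FAST_LOAD_FAST p,z → push 70,50. Stack: [70, 50]
BINARY_OP * → 70 * 50 = 3500. Stack: [3500]
LOAD_FAST m → push 450. Stack: [3500, 450]
LOAD_CONST → push 4. Stack: [3500, 450, 4]
BINARY_OP << → 450 << 4 = 7200. Stack: [3500, 7200]
BINARY_OP + → 3500 + 7200 = 10700. Stack: [10700]
STORE_FAST n → n=10700. Stack: []
LOAD_FAST n → push 10700. Stack: [10700]
RETURN_VALUE → return 10700.

10700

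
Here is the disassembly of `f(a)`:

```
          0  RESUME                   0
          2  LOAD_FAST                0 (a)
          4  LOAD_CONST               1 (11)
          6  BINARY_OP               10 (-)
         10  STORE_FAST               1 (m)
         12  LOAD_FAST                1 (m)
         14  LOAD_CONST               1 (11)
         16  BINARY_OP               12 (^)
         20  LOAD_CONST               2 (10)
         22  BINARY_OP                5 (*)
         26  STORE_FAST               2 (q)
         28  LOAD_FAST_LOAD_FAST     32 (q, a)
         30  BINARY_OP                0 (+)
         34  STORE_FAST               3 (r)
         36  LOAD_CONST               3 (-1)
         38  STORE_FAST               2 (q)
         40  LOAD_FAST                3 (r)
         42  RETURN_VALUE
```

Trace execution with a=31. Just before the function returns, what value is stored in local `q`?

-1

LOAD_FAST a → push 31. Stack: [31]
LOAD_CONST → push 11. Stack: [31, 11]
BINARY_OP - → 31 - 11 = 20. Stack: [20]
STORE_FAST m → m=20. Stack: []
LOAD_FAST m → push 20. Stack: [20]
LOAD_CONST → push 11. Stack: [20, 11]
BINARY_OP ^ → 20 ^ 11 = 31. Stack: [31]
LOAD_CONST → push 10. Stack: [31, 10]
BINARY_OP * → 31 * 10 = 310. Stack: [310]
STORE_FAST q → q=310. Stack: []
LOAD_FAST_LOAD_FAST q,a → push 310,31. Stack: [310, 31]
BINARY_OP + → 310 + 31 = 341. Stack: [341]
STORE_FAST r → r=341. Stack: []
LOAD_CONST → push -1. Stack: [-1]
STORE_FAST q → q=-1. Stack: []
LOAD_FAST r → push 341. Stack: [341]
RETURN_VALUE → return 341.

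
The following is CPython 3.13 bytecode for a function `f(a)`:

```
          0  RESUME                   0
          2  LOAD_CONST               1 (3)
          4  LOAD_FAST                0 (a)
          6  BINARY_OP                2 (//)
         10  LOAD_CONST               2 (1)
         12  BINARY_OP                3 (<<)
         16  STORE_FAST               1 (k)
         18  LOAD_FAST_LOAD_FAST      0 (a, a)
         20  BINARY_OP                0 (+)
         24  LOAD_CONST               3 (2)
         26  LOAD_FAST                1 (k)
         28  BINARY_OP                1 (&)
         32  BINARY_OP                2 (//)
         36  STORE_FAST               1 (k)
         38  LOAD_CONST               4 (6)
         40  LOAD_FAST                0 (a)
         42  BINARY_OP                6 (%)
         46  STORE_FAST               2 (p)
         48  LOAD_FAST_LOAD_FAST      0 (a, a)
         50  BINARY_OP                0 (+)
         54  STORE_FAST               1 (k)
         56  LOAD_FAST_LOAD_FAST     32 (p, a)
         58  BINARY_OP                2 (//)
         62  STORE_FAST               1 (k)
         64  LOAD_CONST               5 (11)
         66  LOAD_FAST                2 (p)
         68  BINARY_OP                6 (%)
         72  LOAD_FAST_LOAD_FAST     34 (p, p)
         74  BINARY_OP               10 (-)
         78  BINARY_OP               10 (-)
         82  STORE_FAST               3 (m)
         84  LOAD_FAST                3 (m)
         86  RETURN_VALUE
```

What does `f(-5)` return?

LOAD_CONST → push 3. Stack: [3]
LOAD_FAST a → push -5. Stack: [3, -5]
BINARY_OP // → 3 // -5 = -1. Stack: [-1]
LOAD_CONST → push 1. Stack: [-1, 1]
BINARY_OP << → -1 << 1 = -2. Stack: [-2]
STORE_FAST k → k=-2. Stack: []
LOAD_FAST_LOAD_FAST a,a → push -5,-5. Stack: [-5, -5]
BINARY_OP + → -5 + -5 = -10. Stack: [-10]
LOAD_CONST → push 2. Stack: [-10, 2]
LOAD_FAST k → push -2. Stack: [-10, 2, -2]
BINARY_OP & → 2 & -2 = 2. Stack: [-10, 2]
BINARY_OP // → -10 // 2 = -5. Stack: [-5]
STORE_FAST k → k=-5. Stack: []
LOAD_CONST → push 6. Stack: [6]
LOAD_FAST a → push -5. Stack: [6, -5]
BINARY_OP % → 6 % -5 = -4. Stack: [-4]
STORE_FAST p → p=-4. Stack: []
LOAD_FAST_LOAD_FAST a,a → push -5,-5. Stack: [-5, -5]
BINARY_OP + → -5 + -5 = -10. Stack: [-10]
STORE_FAST k → k=-10. Stack: []
LOAD_FAST_LOAD_FAST p,a → push -4,-5. Stack: [-4, -5]
BINARY_OP // → -4 // -5 = 0. Stack: [0]
STORE_FAST k → k=0. Stack: []
LOAD_CONST → push 11. Stack: [11]
LOAD_FAST p → push -4. Stack: [11, -4]
BINARY_OP % → 11 % -4 = -1. Stack: [-1]
LOAD_FAST_LOAD_FAST p,p → push -4,-4. Stack: [-1, -4, -4]
BINARY_OP - → -4 - -4 = 0. Stack: [-1, 0]
BINARY_OP - → -1 - 0 = -1. Stack: [-1]
STORE_FAST m → m=-1. Stack: []
LOAD_FAST m → push -1. Stack: [-1]
RETURN_VALUE → return -1.

-1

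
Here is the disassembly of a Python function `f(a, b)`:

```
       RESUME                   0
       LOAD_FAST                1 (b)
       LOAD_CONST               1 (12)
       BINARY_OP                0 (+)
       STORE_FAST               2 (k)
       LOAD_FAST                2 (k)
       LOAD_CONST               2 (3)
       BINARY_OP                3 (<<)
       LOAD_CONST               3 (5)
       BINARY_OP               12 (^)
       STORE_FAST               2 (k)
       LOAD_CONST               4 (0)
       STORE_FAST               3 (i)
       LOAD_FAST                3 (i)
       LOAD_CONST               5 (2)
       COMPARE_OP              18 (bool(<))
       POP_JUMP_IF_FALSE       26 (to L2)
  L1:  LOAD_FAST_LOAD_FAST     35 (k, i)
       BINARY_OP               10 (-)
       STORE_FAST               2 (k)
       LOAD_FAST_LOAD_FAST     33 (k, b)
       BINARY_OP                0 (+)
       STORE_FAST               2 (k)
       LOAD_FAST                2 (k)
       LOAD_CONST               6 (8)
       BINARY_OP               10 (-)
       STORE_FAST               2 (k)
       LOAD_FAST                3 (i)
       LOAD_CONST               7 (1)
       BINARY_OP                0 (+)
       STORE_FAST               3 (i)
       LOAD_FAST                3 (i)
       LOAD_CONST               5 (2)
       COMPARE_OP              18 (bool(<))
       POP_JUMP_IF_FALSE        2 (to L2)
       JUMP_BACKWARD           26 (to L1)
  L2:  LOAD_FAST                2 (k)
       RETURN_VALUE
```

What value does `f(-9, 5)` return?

134

LOAD_FAST b → push 5. Stack: [5]
LOAD_CONST → push 12. Stack: [5, 12]
BINARY_OP + → 5 + 12 = 17. Stack: [17]
STORE_FAST k → k=17. Stack: []
LOAD_FAST k → push 17. Stack: [17]
LOAD_CONST → push 3. Stack: [17, 3]
BINARY_OP << → 17 << 3 = 136. Stack: [136]
LOAD_CONST → push 5. Stack: [136, 5]
BINARY_OP ^ → 136 ^ 5 = 141. Stack: [141]
STORE_FAST k → k=141. Stack: []
LOAD_CONST → push 0. Stack: [0]
STORE_FAST i → i=0. Stack: []
LOAD_FAST i → push 0. Stack: [0]
LOAD_CONST → push 2. Stack: [0, 2]
COMPARE_OP bool(<) → 0 vs 2 = True. Stack: [True]
POP_JUMP_IF_FALSE → pop True; no jump. Stack: []
LOAD_FAST_LOAD_FAST k,i → push 141,0. Stack: [141, 0]
BINARY_OP - → 141 - 0 = 141. Stack: [141]
STORE_FAST k → k=141. Stack: []
LOAD_FAST_LOAD_FAST k,b → push 141,5. Stack: [141, 5]
BINARY_OP + → 141 + 5 = 146. Stack: [146]
STORE_FAST k → k=146. Stack: []
LOAD_FAST k → push 146. Stack: [146]
LOAD_CONST → push 8. Stack: [146, 8]
BINARY_OP - → 146 - 8 = 138. Stack: [138]
STORE_FAST k → k=138. Stack: []
LOAD_FAST i → push 0. Stack: [0]
LOAD_CONST → push 1. Stack: [0, 1]
BINARY_OP + → 0 + 1 = 1. Stack: [1]
STORE_FAST i → i=1. Stack: []
LOAD_FAST i → push 1. Stack: [1]
LOAD_CONST → push 2. Stack: [1, 2]
COMPARE_OP bool(<) → 1 vs 2 = True. Stack: [True]
POP_JUMP_IF_FALSE → pop True; no jump. Stack: []
LOAD_FAST_LOAD_FAST k,i → push 138,1. Stack: [138, 1]
BINARY_OP - → 138 - 1 = 137. Stack: [137]
STORE_FAST k → k=137. Stack: []
LOAD_FAST_LOAD_FAST k,b → push 137,5. Stack: [137, 5]
BINARY_OP + → 137 + 5 = 142. Stack: [142]
STORE_FAST k → k=142. Stack: []
LOAD_FAST k → push 142. Stack: [142]
LOAD_CONST → push 8. Stack: [142, 8]
BINARY_OP - → 142 - 8 = 134. Stack: [134]
STORE_FAST k → k=134. Stack: []
LOAD_FAST i → push 1. Stack: [1]
LOAD_CONST → push 1. Stack: [1, 1]
BINARY_OP + → 1 + 1 = 2. Stack: [2]
STORE_FAST i → i=2. Stack: []
LOAD_FAST i → push 2. Stack: [2]
LOAD_CONST → push 2. Stack: [2, 2]
COMPARE_OP bool(<) → 2 vs 2 = False. Stack: [False]
POP_JUMP_IF_FALSE → pop False; jump. Stack: []
LOAD_FAST k → push 134. Stack: [134]
RETURN_VALUE → return 134.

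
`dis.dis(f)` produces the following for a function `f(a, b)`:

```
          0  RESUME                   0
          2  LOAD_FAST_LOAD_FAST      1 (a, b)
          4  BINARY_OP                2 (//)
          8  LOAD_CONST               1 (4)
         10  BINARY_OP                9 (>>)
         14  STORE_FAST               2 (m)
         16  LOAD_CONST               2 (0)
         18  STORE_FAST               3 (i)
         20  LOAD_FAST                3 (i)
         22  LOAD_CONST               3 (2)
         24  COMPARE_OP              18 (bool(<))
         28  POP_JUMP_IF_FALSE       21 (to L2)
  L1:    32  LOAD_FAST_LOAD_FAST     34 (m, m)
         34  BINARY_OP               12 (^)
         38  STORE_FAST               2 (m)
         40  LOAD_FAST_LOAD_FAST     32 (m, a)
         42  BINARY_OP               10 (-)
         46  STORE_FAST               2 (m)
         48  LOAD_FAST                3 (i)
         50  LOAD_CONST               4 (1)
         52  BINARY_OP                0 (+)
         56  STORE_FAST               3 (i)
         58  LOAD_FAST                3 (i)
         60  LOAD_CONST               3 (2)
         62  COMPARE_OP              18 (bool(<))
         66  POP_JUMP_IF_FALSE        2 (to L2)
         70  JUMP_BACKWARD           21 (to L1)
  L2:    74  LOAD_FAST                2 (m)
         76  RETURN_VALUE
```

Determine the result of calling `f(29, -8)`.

-29

LOAD_FAST_LOAD_FAST a,b → push 29,-8. Stack: [29, -8]
BINARY_OP // → 29 // -8 = -4. Stack: [-4]
LOAD_CONST → push 4. Stack: [-4, 4]
BINARY_OP >> → -4 >> 4 = -1. Stack: [-1]
STORE_FAST m → m=-1. Stack: []
LOAD_CONST → push 0. Stack: [0]
STORE_FAST i → i=0. Stack: []
LOAD_FAST i → push 0. Stack: [0]
LOAD_CONST → push 2. Stack: [0, 2]
COMPARE_OP bool(<) → 0 vs 2 = True. Stack: [True]
POP_JUMP_IF_FALSE → pop True; no jump. Stack: []
LOAD_FAST_LOAD_FAST m,m → push -1,-1. Stack: [-1, -1]
BINARY_OP ^ → -1 ^ -1 = 0. Stack: [0]
STORE_FAST m → m=0. Stack: []
LOAD_FAST_LOAD_FAST m,a → push 0,29. Stack: [0, 29]
BINARY_OP - → 0 - 29 = -29. Stack: [-29]
STORE_FAST m → m=-29. Stack: []
LOAD_FAST i → push 0. Stack: [0]
LOAD_CONST → push 1. Stack: [0, 1]
BINARY_OP + → 0 + 1 = 1. Stack: [1]
STORE_FAST i → i=1. Stack: []
LOAD_FAST i → push 1. Stack: [1]
LOAD_CONST → push 2. Stack: [1, 2]
COMPARE_OP bool(<) → 1 vs 2 = True. Stack: [True]
POP_JUMP_IF_FALSE → pop True; no jump. Stack: []
LOAD_FAST_LOAD_FAST m,m → push -29,-29. Stack: [-29, -29]
BINARY_OP ^ → -29 ^ -29 = 0. Stack: [0]
STORE_FAST m → m=0. Stack: []
LOAD_FAST_LOAD_FAST m,a → push 0,29. Stack: [0, 29]
BINARY_OP - → 0 - 29 = -29. Stack: [-29]
STORE_FAST m → m=-29. Stack: []
LOAD_FAST i → push 1. Stack: [1]
LOAD_CONST → push 1. Stack: [1, 1]
BINARY_OP + → 1 + 1 = 2. Stack: [2]
STORE_FAST i → i=2. Stack: []
LOAD_FAST i → push 2. Stack: [2]
LOAD_CONST → push 2. Stack: [2, 2]
COMPARE_OP bool(<) → 2 vs 2 = False. Stack: [False]
POP_JUMP_IF_FALSE → pop False; jump. Stack: []
LOAD_FAST m → push -29. Stack: [-29]
RETURN_VALUE → return -29.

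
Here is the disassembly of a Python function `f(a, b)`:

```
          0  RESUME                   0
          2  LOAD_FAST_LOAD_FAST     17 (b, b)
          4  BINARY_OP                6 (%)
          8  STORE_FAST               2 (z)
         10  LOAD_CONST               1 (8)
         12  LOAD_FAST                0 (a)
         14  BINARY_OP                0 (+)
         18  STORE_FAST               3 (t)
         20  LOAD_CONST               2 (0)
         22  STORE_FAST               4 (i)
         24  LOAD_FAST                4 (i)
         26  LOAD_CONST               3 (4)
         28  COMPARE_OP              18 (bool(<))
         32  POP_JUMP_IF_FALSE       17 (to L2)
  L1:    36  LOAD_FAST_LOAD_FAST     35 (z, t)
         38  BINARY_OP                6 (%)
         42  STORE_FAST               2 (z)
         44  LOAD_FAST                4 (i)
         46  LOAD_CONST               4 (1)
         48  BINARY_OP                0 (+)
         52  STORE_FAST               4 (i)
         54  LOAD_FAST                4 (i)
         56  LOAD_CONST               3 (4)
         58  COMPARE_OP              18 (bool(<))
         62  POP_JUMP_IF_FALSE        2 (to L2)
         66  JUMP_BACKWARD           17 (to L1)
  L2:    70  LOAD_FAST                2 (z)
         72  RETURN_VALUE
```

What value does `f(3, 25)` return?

0

LOAD_FAST_LOAD_FAST b,b → push 25,25. Stack: [25, 25]
BINARY_OP % → 25 % 25 = 0. Stack: [0]
STORE_FAST z → z=0. Stack: []
LOAD_CONST → push 8. Stack: [8]
LOAD_FAST a → push 3. Stack: [8, 3]
BINARY_OP + → 8 + 3 = 11. Stack: [11]
STORE_FAST t → t=11. Stack: []
LOAD_CONST → push 0. Stack: [0]
STORE_FAST i → i=0. Stack: []
LOAD_FAST i → push 0. Stack: [0]
LOAD_CONST → push 4. Stack: [0, 4]
COMPARE_OP bool(<) → 0 vs 4 = True. Stack: [True]
POP_JUMP_IF_FALSE → pop True; no jump. Stack: []
LOAD_FAST_LOAD_FAST z,t → push 0,11. Stack: [0, 11]
BINARY_OP % → 0 % 11 = 0. Stack: [0]
STORE_FAST z → z=0. Stack: []
LOAD_FAST i → push 0. Stack: [0]
LOAD_CONST → push 1. Stack: [0, 1]
BINARY_OP + → 0 + 1 = 1. Stack: [1]
STORE_FAST i → i=1. Stack: []
LOAD_FAST i → push 1. Stack: [1]
LOAD_CONST → push 4. Stack: [1, 4]
COMPARE_OP bool(<) → 1 vs 4 = True. Stack: [True]
POP_JUMP_IF_FALSE → pop True; no jump. Stack: []
LOAD_FAST_LOAD_FAST z,t → push 0,11. Stack: [0, 11]
BINARY_OP % → 0 % 11 = 0. Stack: [0]
STORE_FAST z → z=0. Stack: []
LOAD_FAST i → push 1. Stack: [1]
LOAD_CONST → push 1. Stack: [1, 1]
BINARY_OP + → 1 + 1 = 2. Stack: [2]
STORE_FAST i → i=2. Stack: []
LOAD_FAST i → push 2. Stack: [2]
LOAD_CONST → push 4. Stack: [2, 4]
COMPARE_OP bool(<) → 2 vs 4 = True. Stack: [True]
POP_JUMP_IF_FALSE → pop True; no jump. Stack: []
LOAD_FAST_LOAD_FAST z,t → push 0,11. Stack: [0, 11]
BINARY_OP % → 0 % 11 = 0. Stack: [0]
STORE_FAST z → z=0. Stack: []
LOAD_FAST i → push 2. Stack: [2]
LOAD_CONST → push 1. Stack: [2, 1]
BINARY_OP + → 2 + 1 = 3. Stack: [3]
STORE_FAST i → i=3. Stack: []
LOAD_FAST i → push 3. Stack: [3]
LOAD_CONST → push 4. Stack: [3, 4]
COMPARE_OP bool(<) → 3 vs 4 = True. Stack: [True]
POP_JUMP_IF_FALSE → pop True; no jump. Stack: []
LOAD_FAST_LOAD_FAST z,t → push 0,11. Stack: [0, 11]
BINARY_OP % → 0 % 11 = 0. Stack: [0]
STORE_FAST z → z=0. Stack: []
LOAD_FAST i → push 3. Stack: [3]
LOAD_CONST → push 1. Stack: [3, 1]
BINARY_OP + → 3 + 1 = 4. Stack: [4]
STORE_FAST i → i=4. Stack: []
LOAD_FAST i → push 4. Stack: [4]
LOAD_CONST → push 4. Stack: [4, 4]
COMPARE_OP bool(<) → 4 vs 4 = False. Stack: [False]
POP_JUMP_IF_FALSE → pop False; jump. Stack: []
LOAD_FAST z → push 0. Stack: [0]
RETURN_VALUE → return 0.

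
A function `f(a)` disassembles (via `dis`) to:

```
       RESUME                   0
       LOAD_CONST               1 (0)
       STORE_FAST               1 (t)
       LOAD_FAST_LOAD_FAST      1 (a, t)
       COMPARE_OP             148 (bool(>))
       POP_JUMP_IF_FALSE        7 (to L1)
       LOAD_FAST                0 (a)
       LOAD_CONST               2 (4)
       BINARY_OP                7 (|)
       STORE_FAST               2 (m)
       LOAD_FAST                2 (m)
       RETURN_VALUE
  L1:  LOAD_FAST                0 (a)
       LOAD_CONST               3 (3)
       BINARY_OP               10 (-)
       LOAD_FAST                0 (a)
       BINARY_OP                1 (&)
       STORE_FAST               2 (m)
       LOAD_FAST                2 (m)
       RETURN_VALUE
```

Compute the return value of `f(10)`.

14

LOAD_CONST → push 0. Stack: [0]
STORE_FAST t → t=0. Stack: []
LOAD_FAST_LOAD_FAST a,t → push 10,0. Stack: [10, 0]
COMPARE_OP bool(>) → 10 vs 0 = True. Stack: [True]
POP_JUMP_IF_FALSE → pop True; no jump. Stack: []
LOAD_FAST a → push 10. Stack: [10]
LOAD_CONST → push 4. Stack: [10, 4]
BINARY_OP | → 10 | 4 = 14. Stack: [14]
STORE_FAST m → m=14. Stack: []
LOAD_FAST m → push 14. Stack: [14]
RETURN_VALUE → return 14.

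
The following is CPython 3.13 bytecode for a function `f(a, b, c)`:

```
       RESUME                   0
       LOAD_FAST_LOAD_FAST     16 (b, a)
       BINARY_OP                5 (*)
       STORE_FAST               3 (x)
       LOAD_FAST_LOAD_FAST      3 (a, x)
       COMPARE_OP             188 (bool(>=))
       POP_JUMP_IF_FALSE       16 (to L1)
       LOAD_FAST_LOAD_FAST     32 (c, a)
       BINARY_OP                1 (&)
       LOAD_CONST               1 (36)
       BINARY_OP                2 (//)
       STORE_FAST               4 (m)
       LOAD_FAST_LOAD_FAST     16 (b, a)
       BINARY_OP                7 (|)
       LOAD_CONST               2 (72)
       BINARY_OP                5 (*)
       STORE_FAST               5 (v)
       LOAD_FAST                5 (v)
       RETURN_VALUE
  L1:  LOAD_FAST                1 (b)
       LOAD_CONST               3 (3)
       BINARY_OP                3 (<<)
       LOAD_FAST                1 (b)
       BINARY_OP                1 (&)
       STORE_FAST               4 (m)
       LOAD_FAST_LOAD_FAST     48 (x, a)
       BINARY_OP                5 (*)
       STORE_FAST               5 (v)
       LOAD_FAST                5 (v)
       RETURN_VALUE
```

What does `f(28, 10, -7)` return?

7840

LOAD_FAST_LOAD_FAST b,a → push 10,28. Stack: [10, 28]
BINARY_OP * → 10 * 28 = 280. Stack: [280]
STORE_FAST x → x=280. Stack: []
LOAD_FAST_LOAD_FAST a,x → push 28,280. Stack: [28, 280]
COMPARE_OP bool(>=) → 28 vs 280 = False. Stack: [False]
POP_JUMP_IF_FALSE → pop False; jump. Stack: []
LOAD_FAST b → push 10. Stack: [10]
LOAD_CONST → push 3. Stack: [10, 3]
BINARY_OP << → 10 << 3 = 80. Stack: [80]
LOAD_FAST b → push 10. Stack: [80, 10]
BINARY_OP & → 80 & 10 = 0. Stack: [0]
STORE_FAST m → m=0. Stack: []
LOAD_FAST_LOAD_FAST x,a → push 280,28. Stack: [280, 28]
BINARY_OP * → 280 * 28 = 7840. Stack: [7840]
STORE_FAST v → v=7840. Stack: []
LOAD_FAST v → push 7840. Stack: [7840]
RETURN_VALUE → return 7840.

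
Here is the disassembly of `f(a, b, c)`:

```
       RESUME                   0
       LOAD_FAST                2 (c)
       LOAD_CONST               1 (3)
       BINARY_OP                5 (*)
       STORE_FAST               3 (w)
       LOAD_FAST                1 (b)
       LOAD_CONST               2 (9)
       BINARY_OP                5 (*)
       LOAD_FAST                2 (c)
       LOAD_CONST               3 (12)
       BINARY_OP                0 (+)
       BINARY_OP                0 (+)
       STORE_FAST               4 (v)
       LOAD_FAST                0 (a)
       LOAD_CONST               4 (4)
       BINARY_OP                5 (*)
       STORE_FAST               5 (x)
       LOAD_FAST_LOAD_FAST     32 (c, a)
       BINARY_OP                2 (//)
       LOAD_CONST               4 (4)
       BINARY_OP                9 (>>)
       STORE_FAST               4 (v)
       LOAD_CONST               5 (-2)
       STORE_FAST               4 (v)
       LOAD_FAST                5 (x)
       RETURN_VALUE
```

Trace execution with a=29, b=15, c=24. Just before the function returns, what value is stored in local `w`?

LOAD_FAST c → push 24. Stack: [24]
LOAD_CONST → push 3. Stack: [24, 3]
BINARY_OP * → 24 * 3 = 72. Stack: [72]
STORE_FAST w → w=72. Stack: []
LOAD_FAST b → push 15. Stack: [15]
LOAD_CONST → push 9. Stack: [15, 9]
BINARY_OP * → 15 * 9 = 135. Stack: [135]
LOAD_FAST c → push 24. Stack: [135, 24]
LOAD_CONST → push 12. Stack: [135, 24, 12]
BINARY_OP + → 24 + 12 = 36. Stack: [135, 36]
BINARY_OP + → 135 + 36 = 171. Stack: [171]
STORE_FAST v → v=171. Stack: []
LOAD_FAST a → push 29. Stack: [29]
LOAD_CONST → push 4. Stack: [29, 4]
BINARY_OP * → 29 * 4 = 116. Stack: [116]
STORE_FAST x → x=116. Stack: []
LOAD_FAST_LOAD_FAST c,a → push 24,29. Stack: [24, 29]
BINARY_OP // → 24 // 29 = 0. Stack: [0]
LOAD_CONST → push 4. Stack: [0, 4]
BINARY_OP >> → 0 >> 4 = 0. Stack: [0]
STORE_FAST v → v=0. Stack: []
LOAD_CONST → push -2. Stack: [-2]
STORE_FAST v → v=-2. Stack: []
LOAD_FAST x → push 116. Stack: [116]
RETURN_VALUE → return 116.

72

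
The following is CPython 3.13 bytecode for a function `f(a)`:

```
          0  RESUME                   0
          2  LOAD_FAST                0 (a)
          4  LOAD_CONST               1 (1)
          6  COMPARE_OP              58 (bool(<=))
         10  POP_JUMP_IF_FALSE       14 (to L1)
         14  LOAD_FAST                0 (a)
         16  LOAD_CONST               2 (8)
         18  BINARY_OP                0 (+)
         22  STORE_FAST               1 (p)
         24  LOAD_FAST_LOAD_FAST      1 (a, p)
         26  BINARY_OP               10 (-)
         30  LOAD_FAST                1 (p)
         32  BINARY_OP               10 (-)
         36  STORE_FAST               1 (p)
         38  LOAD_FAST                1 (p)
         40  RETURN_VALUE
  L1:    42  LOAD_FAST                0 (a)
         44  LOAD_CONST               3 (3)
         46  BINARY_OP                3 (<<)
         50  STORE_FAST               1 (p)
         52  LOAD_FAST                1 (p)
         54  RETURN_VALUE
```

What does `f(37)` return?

296

LOAD_FAST a → push 37. Stack: [37]
LOAD_CONST → push 1. Stack: [37, 1]
COMPARE_OP bool(<=) → 37 vs 1 = False. Stack: [False]
POP_JUMP_IF_FALSE → pop False; jump. Stack: []
LOAD_FAST a → push 37. Stack: [37]
LOAD_CONST → push 3. Stack: [37, 3]
BINARY_OP << → 37 << 3 = 296. Stack: [296]
STORE_FAST p → p=296. Stack: []
LOAD_FAST p → push 296. Stack: [296]
RETURN_VALUE → return 296.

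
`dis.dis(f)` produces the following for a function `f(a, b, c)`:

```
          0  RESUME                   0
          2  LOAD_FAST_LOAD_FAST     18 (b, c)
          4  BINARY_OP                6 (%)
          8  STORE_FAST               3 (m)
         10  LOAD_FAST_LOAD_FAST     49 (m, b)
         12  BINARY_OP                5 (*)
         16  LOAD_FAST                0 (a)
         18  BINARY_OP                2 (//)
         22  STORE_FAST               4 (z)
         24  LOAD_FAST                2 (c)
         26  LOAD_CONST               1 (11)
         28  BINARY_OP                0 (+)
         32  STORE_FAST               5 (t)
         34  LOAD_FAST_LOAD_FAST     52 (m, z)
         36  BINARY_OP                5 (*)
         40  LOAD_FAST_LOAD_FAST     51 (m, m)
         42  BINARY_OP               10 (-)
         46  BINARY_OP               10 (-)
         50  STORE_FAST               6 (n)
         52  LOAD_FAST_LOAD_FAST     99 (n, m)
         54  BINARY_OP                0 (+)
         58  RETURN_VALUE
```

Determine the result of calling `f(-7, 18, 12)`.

LOAD_FAST_LOAD_FAST b,c → push 18,12. Stack: [18, 12]
BINARY_OP % → 18 % 12 = 6. Stack: [6]
STORE_FAST m → m=6. Stack: []
LOAD_FAST_LOAD_FAST m,b → push 6,18. Stack: [6, 18]
BINARY_OP * → 6 * 18 = 108. Stack: [108]
LOAD_FAST a → push -7. Stack: [108, -7]
BINARY_OP // → 108 // -7 = -16. Stack: [-16]
STORE_FAST z → z=-16. Stack: []
LOAD_FAST c → push 12. Stack: [12]
LOAD_CONST → push 11. Stack: [12, 11]
BINARY_OP + → 12 + 11 = 23. Stack: [23]
STORE_FAST t → t=23. Stack: []
LOAD_FAST_LOAD_FAST m,z → push 6,-16. Stack: [6, -16]
BINARY_OP * → 6 * -16 = -96. Stack: [-96]
LOAD_FAST_LOAD_FAST m,m → push 6,6. Stack: [-96, 6, 6]
BINARY_OP - → 6 - 6 = 0. Stack: [-96, 0]
BINARY_OP - → -96 - 0 = -96. Stack: [-96]
STORE_FAST n → n=-96. Stack: []
LOAD_FAST_LOAD_FAST n,m → push -96,6. Stack: [-96, 6]
BINARY_OP + → -96 + 6 = -90. Stack: [-90]
RETURN_VALUE → return -90.

-90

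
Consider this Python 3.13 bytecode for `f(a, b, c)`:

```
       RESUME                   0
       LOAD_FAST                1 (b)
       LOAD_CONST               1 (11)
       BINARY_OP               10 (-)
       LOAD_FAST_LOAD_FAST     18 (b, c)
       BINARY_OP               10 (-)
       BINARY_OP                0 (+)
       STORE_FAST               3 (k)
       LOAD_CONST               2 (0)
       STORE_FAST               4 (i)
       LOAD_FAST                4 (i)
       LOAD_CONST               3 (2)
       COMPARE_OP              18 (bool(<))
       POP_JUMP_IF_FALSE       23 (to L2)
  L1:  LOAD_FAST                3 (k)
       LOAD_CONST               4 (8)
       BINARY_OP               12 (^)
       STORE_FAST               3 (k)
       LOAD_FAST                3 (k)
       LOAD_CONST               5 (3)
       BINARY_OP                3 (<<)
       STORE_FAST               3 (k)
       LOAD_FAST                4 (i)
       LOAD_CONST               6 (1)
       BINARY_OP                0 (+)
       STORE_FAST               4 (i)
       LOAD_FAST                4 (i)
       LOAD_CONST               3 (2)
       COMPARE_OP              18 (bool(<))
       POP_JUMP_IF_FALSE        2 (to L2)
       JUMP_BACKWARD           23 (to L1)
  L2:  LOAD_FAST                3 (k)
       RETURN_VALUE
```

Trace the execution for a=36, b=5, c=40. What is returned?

LOAD_FAST b → push 5. Stack: [5]
LOAD_CONST → push 11. Stack: [5, 11]
BINARY_OP - → 5 - 11 = -6. Stack: [-6]
LOAD_FAST_LOAD_FAST b,c → push 5,40. Stack: [-6, 5, 40]
BINARY_OP - → 5 - 40 = -35. Stack: [-6, -35]
BINARY_OP + → -6 + -35 = -41. Stack: [-41]
STORE_FAST k → k=-41. Stack: []
LOAD_CONST → push 0. Stack: [0]
STORE_FAST i → i=0. Stack: []
LOAD_FAST i → push 0. Stack: [0]
LOAD_CONST → push 2. Stack: [0, 2]
COMPARE_OP bool(<) → 0 vs 2 = True. Stack: [True]
POP_JUMP_IF_FALSE → pop True; no jump. Stack: []
LOAD_FAST k → push -41. Stack: [-41]
LOAD_CONST → push 8. Stack: [-41, 8]
BINARY_OP ^ → -41 ^ 8 = -33. Stack: [-33]
STORE_FAST k → k=-33. Stack: []
LOAD_FAST k → push -33. Stack: [-33]
LOAD_CONST → push 3. Stack: [-33, 3]
BINARY_OP << → -33 << 3 = -264. Stack: [-264]
STORE_FAST k → k=-264. Stack: []
LOAD_FAST i → push 0. Stack: [0]
LOAD_CONST → push 1. Stack: [0, 1]
BINARY_OP + → 0 + 1 = 1. Stack: [1]
STORE_FAST i → i=1. Stack: []
LOAD_FAST i → push 1. Stack: [1]
LOAD_CONST → push 2. Stack: [1, 2]
COMPARE_OP bool(<) → 1 vs 2 = True. Stack: [True]
POP_JUMP_IF_FALSE → pop True; no jump. Stack: []
LOAD_FAST k → push -264. Stack: [-264]
LOAD_CONST → push 8. Stack: [-264, 8]
BINARY_OP ^ → -264 ^ 8 = -272. Stack: [-272]
STORE_FAST k → k=-272. Stack: []
LOAD_FAST k → push -272. Stack: [-272]
LOAD_CONST → push 3. Stack: [-272, 3]
BINARY_OP << → -272 << 3 = -2176. Stack: [-2176]
STORE_FAST k → k=-2176. Stack: []
LOAD_FAST i → push 1. Stack: [1]
LOAD_CONST → push 1. Stack: [1, 1]
BINARY_OP + → 1 + 1 = 2. Stack: [2]
STORE_FAST i → i=2. Stack: []
LOAD_FAST i → push 2. Stack: [2]
LOAD_CONST → push 2. Stack: [2, 2]
COMPARE_OP bool(<) → 2 vs 2 = False. Stack: [False]
POP_JUMP_IF_FALSE → pop False; jump. Stack: []
LOAD_FAST k → push -2176. Stack: [-2176]
RETURN_VALUE → return -2176.

-2176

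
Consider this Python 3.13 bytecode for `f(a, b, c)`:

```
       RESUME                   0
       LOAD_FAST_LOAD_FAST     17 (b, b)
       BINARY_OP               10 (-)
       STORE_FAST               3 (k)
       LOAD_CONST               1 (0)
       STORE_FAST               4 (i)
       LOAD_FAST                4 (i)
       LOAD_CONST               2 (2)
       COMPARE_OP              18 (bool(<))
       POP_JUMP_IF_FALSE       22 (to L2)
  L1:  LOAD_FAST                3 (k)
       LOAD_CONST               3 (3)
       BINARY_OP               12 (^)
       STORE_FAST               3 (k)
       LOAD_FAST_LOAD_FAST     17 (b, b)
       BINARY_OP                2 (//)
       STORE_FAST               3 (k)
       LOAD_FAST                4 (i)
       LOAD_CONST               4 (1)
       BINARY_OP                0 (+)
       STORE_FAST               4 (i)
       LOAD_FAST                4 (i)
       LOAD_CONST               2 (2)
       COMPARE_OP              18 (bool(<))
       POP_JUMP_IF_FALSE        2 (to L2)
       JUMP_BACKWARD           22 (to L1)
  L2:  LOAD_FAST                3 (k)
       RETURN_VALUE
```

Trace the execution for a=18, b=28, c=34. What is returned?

LOAD_FAST_LOAD_FAST b,b → push 28,28. Stack: [28, 28]
BINARY_OP - → 28 - 28 = 0. Stack: [0]
STORE_FAST k → k=0. Stack: []
LOAD_CONST → push 0. Stack: [0]
STORE_FAST i → i=0. Stack: []
LOAD_FAST i → push 0. Stack: [0]
LOAD_CONST → push 2. Stack: [0, 2]
COMPARE_OP bool(<) → 0 vs 2 = True. Stack: [True]
POP_JUMP_IF_FALSE → pop True; no jump. Stack: []
LOAD_FAST k → push 0. Stack: [0]
LOAD_CONST → push 3. Stack: [0, 3]
BINARY_OP ^ → 0 ^ 3 = 3. Stack: [3]
STORE_FAST k → k=3. Stack: []
LOAD_FAST_LOAD_FAST b,b → push 28,28. Stack: [28, 28]
BINARY_OP // → 28 // 28 = 1. Stack: [1]
STORE_FAST k → k=1. Stack: []
LOAD_FAST i → push 0. Stack: [0]
LOAD_CONST → push 1. Stack: [0, 1]
BINARY_OP + → 0 + 1 = 1. Stack: [1]
STORE_FAST i → i=1. Stack: []
LOAD_FAST i → push 1. Stack: [1]
LOAD_CONST → push 2. Stack: [1, 2]
COMPARE_OP bool(<) → 1 vs 2 = True. Stack: [True]
POP_JUMP_IF_FALSE → pop True; no jump. Stack: []
LOAD_FAST k → push 1. Stack: [1]
LOAD_CONST → push 3. Stack: [1, 3]
BINARY_OP ^ → 1 ^ 3 = 2. Stack: [2]
STORE_FAST k → k=2. Stack: []
LOAD_FAST_LOAD_FAST b,b → push 28,28. Stack: [28, 28]
BINARY_OP // → 28 // 28 = 1. Stack: [1]
STORE_FAST k → k=1. Stack: []
LOAD_FAST i → push 1. Stack: [1]
LOAD_CONST → push 1. Stack: [1, 1]
BINARY_OP + → 1 + 1 = 2. Stack: [2]
STORE_FAST i → i=2. Stack: []
LOAD_FAST i → push 2. Stack: [2]
LOAD_CONST → push 2. Stack: [2, 2]
COMPARE_OP bool(<) → 2 vs 2 = False. Stack: [False]
POP_JUMP_IF_FALSE → pop False; jump. Stack: []
LOAD_FAST k → push 1. Stack: [1]
RETURN_VALUE → return 1.

1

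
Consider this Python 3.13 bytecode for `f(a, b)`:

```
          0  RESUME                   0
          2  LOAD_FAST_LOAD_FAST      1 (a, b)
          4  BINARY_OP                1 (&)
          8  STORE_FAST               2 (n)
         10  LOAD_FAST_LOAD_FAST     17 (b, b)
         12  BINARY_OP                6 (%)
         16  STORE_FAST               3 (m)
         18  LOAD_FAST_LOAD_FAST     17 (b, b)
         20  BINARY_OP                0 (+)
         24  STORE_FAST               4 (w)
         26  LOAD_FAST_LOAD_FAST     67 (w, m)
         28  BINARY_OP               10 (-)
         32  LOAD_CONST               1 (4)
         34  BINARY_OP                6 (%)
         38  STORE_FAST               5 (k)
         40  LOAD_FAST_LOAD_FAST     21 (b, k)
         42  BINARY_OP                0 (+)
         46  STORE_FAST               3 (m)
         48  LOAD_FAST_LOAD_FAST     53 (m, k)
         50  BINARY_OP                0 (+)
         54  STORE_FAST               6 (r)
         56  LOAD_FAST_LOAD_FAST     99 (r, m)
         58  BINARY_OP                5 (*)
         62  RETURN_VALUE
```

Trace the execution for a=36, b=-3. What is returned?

LOAD_FAST_LOAD_FAST a,b → push 36,-3. Stack: [36, -3]
BINARY_OP & → 36 & -3 = 36. Stack: [36]
STORE_FAST n → n=36. Stack: []
LOAD_FAST_LOAD_FAST b,b → push -3,-3. Stack: [-3, -3]
BINARY_OP % → -3 % -3 = 0. Stack: [0]
STORE_FAST m → m=0. Stack: []
LOAD_FAST_LOAD_FAST b,b → push -3,-3. Stack: [-3, -3]
BINARY_OP + → -3 + -3 = -6. Stack: [-6]
STORE_FAST w → w=-6. Stack: []
LOAD_FAST_LOAD_FAST w,m → push -6,0. Stack: [-6, 0]
BINARY_OP - → -6 - 0 = -6. Stack: [-6]
LOAD_CONST → push 4. Stack: [-6, 4]
BINARY_OP % → -6 % 4 = 2. Stack: [2]
STORE_FAST k → k=2. Stack: []
LOAD_FAST_LOAD_FAST b,k → push -3,2. Stack: [-3, 2]
BINARY_OP + → -3 + 2 = -1. Stack: [-1]
STORE_FAST m → m=-1. Stack: []
LOAD_FAST_LOAD_FAST m,k → push -1,2. Stack: [-1, 2]
BINARY_OP + → -1 + 2 = 1. Stack: [1]
STORE_FAST r → r=1. Stack: []
LOAD_FAST_LOAD_FAST r,m → push 1,-1. Stack: [1, -1]
BINARY_OP * → 1 * -1 = -1. Stack: [-1]
RETURN_VALUE → return -1.

-1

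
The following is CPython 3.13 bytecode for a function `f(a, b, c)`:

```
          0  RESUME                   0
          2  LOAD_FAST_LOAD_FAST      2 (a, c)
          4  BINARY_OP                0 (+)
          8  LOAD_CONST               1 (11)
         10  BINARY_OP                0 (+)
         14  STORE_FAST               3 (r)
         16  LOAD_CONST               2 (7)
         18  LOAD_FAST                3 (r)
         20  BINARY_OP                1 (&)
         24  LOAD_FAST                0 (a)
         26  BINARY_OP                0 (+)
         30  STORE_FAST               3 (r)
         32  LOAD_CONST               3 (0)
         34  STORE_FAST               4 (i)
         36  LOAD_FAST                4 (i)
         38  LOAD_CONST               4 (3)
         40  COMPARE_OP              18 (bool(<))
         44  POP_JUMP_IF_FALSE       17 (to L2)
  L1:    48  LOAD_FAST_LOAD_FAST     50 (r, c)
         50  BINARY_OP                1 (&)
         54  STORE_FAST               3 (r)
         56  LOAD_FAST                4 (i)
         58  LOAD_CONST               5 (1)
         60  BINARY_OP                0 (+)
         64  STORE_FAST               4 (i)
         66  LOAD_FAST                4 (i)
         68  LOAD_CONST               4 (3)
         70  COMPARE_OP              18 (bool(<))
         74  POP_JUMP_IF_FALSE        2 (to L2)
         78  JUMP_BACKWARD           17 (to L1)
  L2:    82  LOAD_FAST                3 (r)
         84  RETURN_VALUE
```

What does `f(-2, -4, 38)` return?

LOAD_FAST_LOAD_FAST a,c → push -2,38. Stack: [-2, 38]
BINARY_OP + → -2 + 38 = 36. Stack: [36]
LOAD_CONST → push 11. Stack: [36, 11]
BINARY_OP + → 36 + 11 = 47. Stack: [47]
STORE_FAST r → r=47. Stack: []
LOAD_CONST → push 7. Stack: [7]
LOAD_FAST r → push 47. Stack: [7, 47]
BINARY_OP & → 7 & 47 = 7. Stack: [7]
LOAD_FAST a → push -2. Stack: [7, -2]
BINARY_OP + → 7 + -2 = 5. Stack: [5]
STORE_FAST r → r=5. Stack: []
LOAD_CONST → push 0. Stack: [0]
STORE_FAST i → i=0. Stack: []
LOAD_FAST i → push 0. Stack: [0]
LOAD_CONST → push 3. Stack: [0, 3]
COMPARE_OP bool(<) → 0 vs 3 = True. Stack: [True]
POP_JUMP_IF_FALSE → pop True; no jump. Stack: []
LOAD_FAST_LOAD_FAST r,c → push 5,38. Stack: [5, 38]
BINARY_OP & → 5 & 38 = 4. Stack: [4]
STORE_FAST r → r=4. Stack: []
LOAD_FAST i → push 0. Stack: [0]
LOAD_CONST → push 1. Stack: [0, 1]
BINARY_OP + → 0 + 1 = 1. Stack: [1]
STORE_FAST i → i=1. Stack: []
LOAD_FAST i → push 1. Stack: [1]
LOAD_CONST → push 3. Stack: [1, 3]
COMPARE_OP bool(<) → 1 vs 3 = True. Stack: [True]
POP_JUMP_IF_FALSE → pop True; no jump. Stack: []
LOAD_FAST_LOAD_FAST r,c → push 4,38. Stack: [4, 38]
BINARY_OP & → 4 & 38 = 4. Stack: [4]
STORE_FAST r → r=4. Stack: []
LOAD_FAST i → push 1. Stack: [1]
LOAD_CONST → push 1. Stack: [1, 1]
BINARY_OP + → 1 + 1 = 2. Stack: [2]
STORE_FAST i → i=2. Stack: []
LOAD_FAST i → push 2. Stack: [2]
LOAD_CONST → push 3. Stack: [2, 3]
COMPARE_OP bool(<) → 2 vs 3 = True. Stack: [True]
POP_JUMP_IF_FALSE → pop True; no jump. Stack: []
LOAD_FAST_LOAD_FAST r,c → push 4,38. Stack: [4, 38]
BINARY_OP & → 4 & 38 = 4. Stack: [4]
STORE_FAST r → r=4. Stack: []
LOAD_FAST i → push 2. Stack: [2]
LOAD_CONST → push 1. Stack: [2, 1]
BINARY_OP + → 2 + 1 = 3. Stack: [3]
STORE_FAST i → i=3. Stack: []
LOAD_FAST i → push 3. Stack: [3]
LOAD_CONST → push 3. Stack: [3, 3]
COMPARE_OP bool(<) → 3 vs 3 = False. Stack: [False]
POP_JUMP_IF_FALSE → pop False; jump. Stack: []
LOAD_FAST r → push 4. Stack: [4]
RETURN_VALUE → return 4.

4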